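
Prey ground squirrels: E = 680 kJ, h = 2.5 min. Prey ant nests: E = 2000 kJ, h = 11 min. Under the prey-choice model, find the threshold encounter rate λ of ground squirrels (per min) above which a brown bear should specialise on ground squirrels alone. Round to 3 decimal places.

0.806 per min

At the threshold, the rate on ground squirrels alone equals the profitability of ant nests: λ·680/(1 + λ·2.5) = 2000/11 = 181.8.
Rearranging, λ(680 − 181.8×2.5) = 181.8, so λ = 181.8/225.5 = 0.8065 per min.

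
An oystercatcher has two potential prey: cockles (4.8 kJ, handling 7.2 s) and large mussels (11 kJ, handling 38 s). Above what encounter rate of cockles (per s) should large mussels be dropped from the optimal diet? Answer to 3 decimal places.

0.107 per s

The zero-one rule: include large mussels iff E₂/h₂ > λE₁/(1+λh₁). Equality gives the switch point.
λE₁h₂ = E₂ + λE₂h₁ ⇒ λ = E₂/(E₁h₂ − E₂h₁) = 11/(182.4 − 79.2) = 0.1066 per s.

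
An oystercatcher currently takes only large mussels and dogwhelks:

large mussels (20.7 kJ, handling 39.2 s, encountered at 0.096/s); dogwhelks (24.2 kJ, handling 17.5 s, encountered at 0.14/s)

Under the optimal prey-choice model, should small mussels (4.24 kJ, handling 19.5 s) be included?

Intake rate on the current diet: R = (0.096×20.7 + 0.14×24.2) / (1 + 0.096×39.2 + 0.14×17.5) = 5.375/7.213 = 0.7452 kJ/s.
small mussels: E/h = 4.24/19.5 = 0.2174 kJ/s.
Since 0.2174 < R, time spent handling small mussels is better spent searching.

No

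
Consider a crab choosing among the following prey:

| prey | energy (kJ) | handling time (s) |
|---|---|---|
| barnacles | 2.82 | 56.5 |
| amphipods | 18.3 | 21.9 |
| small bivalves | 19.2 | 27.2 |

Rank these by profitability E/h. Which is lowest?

barnacles

In descending order of E/h:
amphipods: 18.3/21.9 = 0.836 kJ/s
small bivalves: 19.2/27.2 = 0.706 kJ/s
barnacles: 2.82/56.5 = 0.0499 kJ/s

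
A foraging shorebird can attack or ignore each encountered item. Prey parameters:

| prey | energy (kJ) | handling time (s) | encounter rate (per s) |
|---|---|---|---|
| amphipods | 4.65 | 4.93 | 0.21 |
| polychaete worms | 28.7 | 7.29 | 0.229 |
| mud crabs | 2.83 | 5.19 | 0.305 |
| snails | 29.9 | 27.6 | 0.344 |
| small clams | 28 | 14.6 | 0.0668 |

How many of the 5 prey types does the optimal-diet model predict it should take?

E/h in descending order: polychaete worms 3.94, small clams 1.92, snails 1.08, amphipods 0.943, mud crabs 0.545 kJ/s. The optimal diet is the largest prefix of this list for which every included type satisfies E_i/h_i > R on the types above it.
Rate on top 1: 2.462. small clams: 1.92 < 2.462 → exclude; stop.
Optimal diet: polychaete worms — 1 of 5 types.

1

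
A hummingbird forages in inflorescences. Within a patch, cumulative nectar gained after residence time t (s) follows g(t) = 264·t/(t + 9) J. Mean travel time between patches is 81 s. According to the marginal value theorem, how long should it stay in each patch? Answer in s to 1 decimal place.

Maximise g(t)/(T+t): set derivative to zero → g'(t)(T+t) = g(t).
g'(t) = 264·9/(t + 9)². Setting 264·9/(t+9)² = 264t/[(t+9)(81+t)] gives 9(81+t) = t(t+9), so t² = 9×81 = 729.
t* = √729 = 27 s.

27.0 s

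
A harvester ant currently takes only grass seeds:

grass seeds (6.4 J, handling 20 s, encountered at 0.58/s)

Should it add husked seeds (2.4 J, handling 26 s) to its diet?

Current rate: (0.58×6.4)/(1 + 0.58×20) = 0.2946 J/s.
Profitability of husked seeds: 2.4/26 = 0.09231 J/s.
Since 0.09231 < R, time spent handling husked seeds is better spent searching.

No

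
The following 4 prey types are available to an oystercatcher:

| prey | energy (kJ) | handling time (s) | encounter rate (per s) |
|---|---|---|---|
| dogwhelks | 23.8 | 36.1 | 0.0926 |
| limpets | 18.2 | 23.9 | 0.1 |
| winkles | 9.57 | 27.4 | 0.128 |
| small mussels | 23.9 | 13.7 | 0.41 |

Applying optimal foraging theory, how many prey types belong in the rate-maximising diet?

1

Rank by E/h (kJ/s): small mussels 1.74, limpets 0.762, dogwhelks 0.659, winkles 0.349. Include each in turn until the next type's E/h falls below the running intake rate.
Rate on top 1: 1.481. limpets: 0.762 < 1.481 → exclude; stop.
Optimal diet: small mussels — 1 of 4 types.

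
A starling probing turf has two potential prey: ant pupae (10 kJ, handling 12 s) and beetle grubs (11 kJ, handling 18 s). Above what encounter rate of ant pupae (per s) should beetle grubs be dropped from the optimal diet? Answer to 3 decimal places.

0.229 per s

At the threshold, the rate on ant pupae alone equals the profitability of beetle grubs: λ·10/(1 + λ·12) = 11/18 = 0.6111.
Rearranging, λ(10 − 0.6111×12) = 0.6111, so λ = 0.6111/2.667 = 0.2292 per s.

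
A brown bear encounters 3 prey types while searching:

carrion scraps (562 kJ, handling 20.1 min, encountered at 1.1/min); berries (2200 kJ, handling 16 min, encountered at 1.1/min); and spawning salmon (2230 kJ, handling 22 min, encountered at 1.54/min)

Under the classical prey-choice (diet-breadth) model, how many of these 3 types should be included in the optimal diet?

1

Profitabilities (E/h, kJ/min): berries 138, spawning salmon 101, carrion scraps 28. Add prey in this order while the next type's profitability exceeds the intake rate on those already taken.
Rate on top 1: 130.1. spawning salmon: 101 < 130.1 → exclude; stop.
Optimal diet: berries — 1 of 3 types.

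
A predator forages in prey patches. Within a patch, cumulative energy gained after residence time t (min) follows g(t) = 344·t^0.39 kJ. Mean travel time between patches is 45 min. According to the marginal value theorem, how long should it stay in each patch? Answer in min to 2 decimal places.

28.77 min

Maximise g(t)/(T+t): set derivative to zero → g'(t)(T+t) = g(t).
g'(t) = 0.39·344·t^-0.61. Setting 0.39·344·t^-0.61 = 344·t^0.39/(45+t) gives 0.39(45+t) = t, so 0.61·t = 0.39×45.
t* = 0.39×45/0.61 = 28.77 min.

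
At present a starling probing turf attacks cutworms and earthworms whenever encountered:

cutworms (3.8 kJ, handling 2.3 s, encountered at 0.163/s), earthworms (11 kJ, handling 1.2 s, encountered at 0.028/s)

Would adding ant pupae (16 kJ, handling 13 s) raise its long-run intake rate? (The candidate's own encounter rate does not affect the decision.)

Yes

Intake rate on the current diet: R = (0.163×3.8 + 0.028×11) / (1 + 0.163×2.3 + 0.028×1.2) = 0.9274/1.409 = 0.6584 kJ/s.
Profitability of ant pupae: 16/13 = 1.231 kJ/s.
Since 1.231 > R, including ant pupae increases the long-run rate.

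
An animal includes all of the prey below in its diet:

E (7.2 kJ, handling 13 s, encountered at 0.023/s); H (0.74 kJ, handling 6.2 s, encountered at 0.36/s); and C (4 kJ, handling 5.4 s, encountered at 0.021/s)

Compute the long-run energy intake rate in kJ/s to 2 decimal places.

0.14 kJ/s

R = (0.023×7.2 + 0.36×0.74 + 0.021×4) / (1 + 0.023×13 + 0.36×6.2 + 0.021×5.4) = 0.516/3.644 = 0.1416 kJ/s.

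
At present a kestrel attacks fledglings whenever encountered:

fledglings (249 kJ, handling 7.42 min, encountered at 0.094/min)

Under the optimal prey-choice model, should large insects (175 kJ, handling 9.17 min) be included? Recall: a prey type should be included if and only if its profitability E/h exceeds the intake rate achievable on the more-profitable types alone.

Current rate: (0.094×249)/(1 + 0.094×7.42) = 13.79 kJ/min.
Profitability of large insects: 175/9.17 = 19.08 kJ/min.
Since 19.08 > R, including large insects increases the long-run rate.

Yes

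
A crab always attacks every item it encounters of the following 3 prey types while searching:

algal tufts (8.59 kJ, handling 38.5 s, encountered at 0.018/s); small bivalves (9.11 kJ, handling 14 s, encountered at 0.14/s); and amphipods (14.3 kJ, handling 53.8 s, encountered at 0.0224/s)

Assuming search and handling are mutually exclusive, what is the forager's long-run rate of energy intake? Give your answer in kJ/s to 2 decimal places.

0.36 kJ/s

Energy encountered per unit search time: 0.018×8.59 + 0.14×9.11 + 0.0224×14.3 = 1.75 kJ/s.
Handling time per unit search time: 0.018×38.5 + 0.14×14 + 0.0224×53.8 = 3.858.
Rate = 1.75/(1 + 3.858) = 0.3603 kJ/s.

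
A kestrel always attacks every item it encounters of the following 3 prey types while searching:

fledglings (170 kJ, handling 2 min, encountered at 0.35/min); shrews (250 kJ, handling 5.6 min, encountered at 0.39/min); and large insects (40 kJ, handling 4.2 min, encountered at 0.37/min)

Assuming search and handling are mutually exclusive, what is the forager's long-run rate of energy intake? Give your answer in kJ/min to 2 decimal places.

Energy encountered per unit search time: 0.35×170 + 0.39×250 + 0.37×40 = 171.8 kJ/min.
Handling time per unit search time: 0.35×2 + 0.39×5.6 + 0.37×4.2 = 4.438.
Rate = 171.8/(1 + 4.438) = 31.59 kJ/min.

31.59 kJ/min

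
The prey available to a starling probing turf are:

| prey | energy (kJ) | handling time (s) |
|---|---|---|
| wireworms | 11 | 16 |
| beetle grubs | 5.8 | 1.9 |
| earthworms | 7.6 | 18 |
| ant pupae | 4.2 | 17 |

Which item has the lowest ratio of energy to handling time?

Profitability E/h (kJ/s): wireworms = 11/16 = 0.688, beetle grubs = 5.8/1.9 = 3.05, earthworms = 7.6/18 = 0.422, ant pupae = 4.2/17 = 0.247.
Ranked: beetle grubs > wireworms > earthworms > ant pupae.

ant pupae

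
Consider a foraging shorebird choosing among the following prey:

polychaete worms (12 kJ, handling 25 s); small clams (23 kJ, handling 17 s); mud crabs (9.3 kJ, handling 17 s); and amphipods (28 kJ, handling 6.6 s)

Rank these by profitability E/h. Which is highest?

amphipods

In descending order of E/h:
amphipods: 28/6.6 = 4.24 kJ/s
small clams: 23/17 = 1.35 kJ/s
mud crabs: 9.3/17 = 0.547 kJ/s
polychaete worms: 12/25 = 0.48 kJ/s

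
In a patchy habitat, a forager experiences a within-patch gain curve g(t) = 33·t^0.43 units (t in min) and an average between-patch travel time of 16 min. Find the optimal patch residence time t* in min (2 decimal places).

By the marginal value theorem, leave when the instantaneous gain rate g'(t) equals the habitat-wide average g(t)/(T + t).
g'(t) = 0.43·33·t^-0.57. Setting 0.43·33·t^-0.57 = 33·t^0.43/(16+t) gives 0.43(16+t) = t, so 0.57·t = 0.43×16.
t* = 0.43×16/0.57 = 12.07 min.

12.07 min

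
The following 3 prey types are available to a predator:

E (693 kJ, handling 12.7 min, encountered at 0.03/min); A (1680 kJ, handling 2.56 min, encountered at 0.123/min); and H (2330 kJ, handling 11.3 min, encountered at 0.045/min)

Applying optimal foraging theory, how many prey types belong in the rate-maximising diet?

2

Profitabilities (E/h, kJ/min): A 656, H 206, E 54.6. Add prey in this order while the next type's profitability exceeds the intake rate on those already taken.
Rate on top 1: 157.2. H: 206 > 157.2 → include.
Rate on top 2: 170.8. E: 54.6 < 170.8 → exclude; stop.
Optimal diet: A, H — 2 of 3 types.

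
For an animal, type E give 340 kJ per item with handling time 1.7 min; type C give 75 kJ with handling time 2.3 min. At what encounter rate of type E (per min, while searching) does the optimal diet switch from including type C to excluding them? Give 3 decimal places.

0.115 per min

The zero-one rule: include type C iff E₂/h₂ > λE₁/(1+λh₁). Equality gives the switch point.
λE₁h₂ = E₂ + λE₂h₁ ⇒ λ = E₂/(E₁h₂ − E₂h₁) = 75/(782 − 127.5) = 0.1146 per min.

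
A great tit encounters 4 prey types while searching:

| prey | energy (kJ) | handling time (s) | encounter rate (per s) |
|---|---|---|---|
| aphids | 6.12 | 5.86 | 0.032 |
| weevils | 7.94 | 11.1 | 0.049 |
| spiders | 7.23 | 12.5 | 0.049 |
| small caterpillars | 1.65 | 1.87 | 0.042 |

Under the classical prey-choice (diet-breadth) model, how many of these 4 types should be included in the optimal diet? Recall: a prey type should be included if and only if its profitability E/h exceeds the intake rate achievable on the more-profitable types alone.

4

Profitabilities (E/h, kJ/s): aphids 1.04, small caterpillars 0.882, weevils 0.715, spiders 0.578. Add prey in this order while the next type's profitability exceeds the intake rate on those already taken.
Rate on top 1: 0.1649. small caterpillars: 0.882 > 0.1649 → include.
Rate on top 2: 0.2094. weevils: 0.715 > 0.2094 → include.
Rate on top 3: 0.3614. spiders: 0.578 > 0.3614 → include.
Optimal diet: aphids, small caterpillars, weevils, spiders — 4 of 4 types.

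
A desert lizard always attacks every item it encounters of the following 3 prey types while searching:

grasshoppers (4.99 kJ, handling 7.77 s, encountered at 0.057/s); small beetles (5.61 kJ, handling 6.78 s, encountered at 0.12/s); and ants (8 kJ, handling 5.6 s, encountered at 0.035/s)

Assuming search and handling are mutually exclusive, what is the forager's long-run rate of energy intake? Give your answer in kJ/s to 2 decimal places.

Energy encountered per unit search time: 0.057×4.99 + 0.12×5.61 + 0.035×8 = 1.238 kJ/s.
Handling time per unit search time: 0.057×7.77 + 0.12×6.78 + 0.035×5.6 = 1.452.
Rate = 1.238/(1 + 1.452) = 0.5046 kJ/s.

0.50 kJ/s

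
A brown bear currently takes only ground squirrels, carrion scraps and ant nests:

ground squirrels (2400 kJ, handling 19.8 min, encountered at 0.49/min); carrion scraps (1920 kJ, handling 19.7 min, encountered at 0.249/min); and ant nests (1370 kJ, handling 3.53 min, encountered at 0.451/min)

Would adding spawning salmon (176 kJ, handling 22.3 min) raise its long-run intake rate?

No

Current rate: (0.49×2400 + 0.249×1920 + 0.451×1370)/(1 + 0.49×19.8 + 0.249×19.7 + 0.451×3.53) = 132.1 kJ/min.
Profitability of spawning salmon: 176/22.3 = 7.892 kJ/min.
7.892 < 132.1, so adding spawning salmon would lower the average — exclude it.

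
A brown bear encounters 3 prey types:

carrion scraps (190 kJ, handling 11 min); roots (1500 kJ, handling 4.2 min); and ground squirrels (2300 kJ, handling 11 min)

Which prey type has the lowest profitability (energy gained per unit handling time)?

In descending order of E/h:
roots: 1500/4.2 = 357 kJ/min
ground squirrels: 2300/11 = 209 kJ/min
carrion scraps: 190/11 = 17.3 kJ/min

carrion scraps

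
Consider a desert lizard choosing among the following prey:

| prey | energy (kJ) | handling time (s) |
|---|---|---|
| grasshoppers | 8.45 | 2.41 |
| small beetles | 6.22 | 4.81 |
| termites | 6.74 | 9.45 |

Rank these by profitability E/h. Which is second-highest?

small beetles

Profitability E/h (kJ/s): grasshoppers = 8.45/2.41 = 3.51, small beetles = 6.22/4.81 = 1.29, termites = 6.74/9.45 = 0.713.
Ranked: grasshoppers > small beetles > termites.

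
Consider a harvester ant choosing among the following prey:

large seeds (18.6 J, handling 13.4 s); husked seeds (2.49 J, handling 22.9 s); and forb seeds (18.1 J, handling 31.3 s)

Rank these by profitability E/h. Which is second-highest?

In descending order of E/h:
large seeds: 18.6/13.4 = 1.39 J/s
forb seeds: 18.1/31.3 = 0.578 J/s
husked seeds: 2.49/22.9 = 0.109 J/s

forb seeds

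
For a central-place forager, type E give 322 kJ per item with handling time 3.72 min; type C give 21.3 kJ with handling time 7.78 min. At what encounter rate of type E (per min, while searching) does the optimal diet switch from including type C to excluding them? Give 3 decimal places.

The zero-one rule: include type C iff E₂/h₂ > λE₁/(1+λh₁). Equality gives the switch point.
λE₁h₂ = E₂ + λE₂h₁ ⇒ λ = E₂/(E₁h₂ − E₂h₁) = 21.3/(2505 − 79.24) = 0.00878 per min.

0.009 per min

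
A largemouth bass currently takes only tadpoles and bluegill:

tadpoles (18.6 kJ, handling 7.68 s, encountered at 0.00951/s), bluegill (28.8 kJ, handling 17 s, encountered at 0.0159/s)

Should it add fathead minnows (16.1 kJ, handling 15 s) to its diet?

Current rate: (0.00951×18.6 + 0.0159×28.8)/(1 + 0.00951×7.68 + 0.0159×17) = 0.4726 kJ/s.
Profitability of fathead minnows: 16.1/15 = 1.073 kJ/s.
Since 1.073 > R, including fathead minnows increases the long-run rate.

Yes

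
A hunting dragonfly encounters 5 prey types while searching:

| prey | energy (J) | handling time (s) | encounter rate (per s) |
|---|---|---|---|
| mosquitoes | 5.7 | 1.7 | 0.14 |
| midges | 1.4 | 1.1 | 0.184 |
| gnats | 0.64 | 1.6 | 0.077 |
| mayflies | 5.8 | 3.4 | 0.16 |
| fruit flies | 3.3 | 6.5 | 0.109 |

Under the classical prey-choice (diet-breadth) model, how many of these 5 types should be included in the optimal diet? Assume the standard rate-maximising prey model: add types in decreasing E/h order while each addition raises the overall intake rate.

3

Profitabilities (E/h, J/s): mosquitoes 3.35, mayflies 1.71, midges 1.27, fruit flies 0.508, gnats 0.4. Add prey in this order while the next type's profitability exceeds the intake rate on those already taken.
Rate on top 1: 0.6446. mayflies: 1.71 > 0.6446 → include.
Rate on top 2: 0.9686. midges: 1.27 > 0.9686 → include.
Rate on top 3: 0.9996. fruit flies: 0.508 < 0.9996 → exclude; stop.
Optimal diet: mosquitoes, mayflies, midges — 3 of 5 types.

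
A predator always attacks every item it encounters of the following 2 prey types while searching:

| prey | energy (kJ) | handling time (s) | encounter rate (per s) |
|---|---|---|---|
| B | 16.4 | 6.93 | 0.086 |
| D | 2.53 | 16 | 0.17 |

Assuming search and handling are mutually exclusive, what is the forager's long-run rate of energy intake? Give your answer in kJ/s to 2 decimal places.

0.43 kJ/s

Energy encountered per unit search time: 0.086×16.4 + 0.17×2.53 = 1.84 kJ/s.
Handling time per unit search time: 0.086×6.93 + 0.17×16 = 3.316.
Rate = 1.84/(1 + 3.316) = 0.4264 kJ/s.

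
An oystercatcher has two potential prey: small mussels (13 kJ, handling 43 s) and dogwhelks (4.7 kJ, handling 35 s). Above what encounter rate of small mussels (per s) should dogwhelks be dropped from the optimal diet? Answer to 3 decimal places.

Drop dogwhelks once their profitability E₂/h₂ falls below the rate achievable on small mussels alone: E₂/h₂ = λE₁/(1 + λh₁).
Solve for λ: λE₁h₂ = E₂(1 + λh₁) → λ(E₁h₂ − E₂h₁) = E₂ → λ = E₂/(E₁h₂ − E₂h₁).
λ = 4.7/(13×35 − 4.7×43) = 4.7/252.9 = 0.01858 per s.

0.019 per s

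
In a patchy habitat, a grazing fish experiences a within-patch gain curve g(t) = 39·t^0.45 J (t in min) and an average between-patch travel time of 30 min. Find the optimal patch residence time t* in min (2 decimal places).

24.55 min

Optimal t* satisfies g'(t*) = g(t*)/(T + t*).
g'(t) = 0.45·39·t^-0.55. Setting 0.45·39·t^-0.55 = 39·t^0.45/(30+t) gives 0.45(30+t) = t, so 0.55·t = 0.45×30.
t* = 0.45×30/0.55 = 24.55 min.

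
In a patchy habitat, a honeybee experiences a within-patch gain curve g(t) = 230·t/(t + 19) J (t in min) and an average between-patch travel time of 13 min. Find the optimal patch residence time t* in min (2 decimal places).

15.72 min

Maximise g(t)/(T+t): set derivative to zero → g'(t)(T+t) = g(t).
g'(t) = 230·19/(t + 19)². Setting 230·19/(t+19)² = 230t/[(t+19)(13+t)] gives 19(13+t) = t(t+19), so t² = 19×13 = 247.
t* = √247 = 15.72 min.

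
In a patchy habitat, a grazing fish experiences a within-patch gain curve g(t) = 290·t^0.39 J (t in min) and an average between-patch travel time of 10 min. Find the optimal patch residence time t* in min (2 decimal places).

By the marginal value theorem, leave when the instantaneous gain rate g'(t) equals the habitat-wide average g(t)/(T + t).
g'(t) = 0.39·290·t^-0.61. Setting 0.39·290·t^-0.61 = 290·t^0.39/(10+t) gives 0.39(10+t) = t, so 0.61·t = 0.39×10.
t* = 0.39×10/0.61 = 6.393 min.

6.39 min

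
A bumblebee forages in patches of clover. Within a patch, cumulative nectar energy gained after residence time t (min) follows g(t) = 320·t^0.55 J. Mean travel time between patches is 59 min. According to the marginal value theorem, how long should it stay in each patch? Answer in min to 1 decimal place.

Maximise g(t)/(T+t): set derivative to zero → g'(t)(T+t) = g(t).
g'(t) = 0.55·320·t^-0.45. Setting 0.55·320·t^-0.45 = 320·t^0.55/(59+t) gives 0.55(59+t) = t, so 0.45·t = 0.55×59.
t* = 0.55×59/0.45 = 72.11 min.

72.1 min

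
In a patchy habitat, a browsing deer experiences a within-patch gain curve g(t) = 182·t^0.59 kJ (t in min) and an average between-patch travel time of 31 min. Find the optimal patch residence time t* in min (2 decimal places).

44.61 min

Maximise g(t)/(T+t): set derivative to zero → g'(t)(T+t) = g(t).
g'(t) = 0.59·182·t^-0.41. Setting 0.59·182·t^-0.41 = 182·t^0.59/(31+t) gives 0.59(31+t) = t, so 0.41·t = 0.59×31.
t* = 0.59×31/0.41 = 44.61 min.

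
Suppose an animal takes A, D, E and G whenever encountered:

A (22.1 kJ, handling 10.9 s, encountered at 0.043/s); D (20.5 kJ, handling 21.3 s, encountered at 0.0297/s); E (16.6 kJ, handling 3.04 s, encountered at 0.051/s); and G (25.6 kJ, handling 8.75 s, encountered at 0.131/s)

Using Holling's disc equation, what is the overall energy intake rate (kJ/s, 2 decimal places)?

R = (0.043×22.1 + 0.0297×20.5 + 0.051×16.6 + 0.131×25.6) / (1 + 0.043×10.9 + 0.0297×21.3 + 0.051×3.04 + 0.131×8.75) = 5.759/3.403 = 1.693 kJ/s.

1.69 kJ/s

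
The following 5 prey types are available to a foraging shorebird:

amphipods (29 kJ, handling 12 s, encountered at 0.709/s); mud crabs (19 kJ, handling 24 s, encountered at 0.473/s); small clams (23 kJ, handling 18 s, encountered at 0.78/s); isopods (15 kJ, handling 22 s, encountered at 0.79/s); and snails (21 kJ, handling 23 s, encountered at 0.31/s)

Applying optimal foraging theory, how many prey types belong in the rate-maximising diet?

Profitabilities (E/h, kJ/s): amphipods 2.42, small clams 1.28, snails 0.913, mud crabs 0.792, isopods 0.682. Add prey in this order while the next type's profitability exceeds the intake rate on those already taken.
Rate on top 1: 2.162. small clams: 1.28 < 2.162 → exclude; stop.
Optimal diet: amphipods — 1 of 5 types.

1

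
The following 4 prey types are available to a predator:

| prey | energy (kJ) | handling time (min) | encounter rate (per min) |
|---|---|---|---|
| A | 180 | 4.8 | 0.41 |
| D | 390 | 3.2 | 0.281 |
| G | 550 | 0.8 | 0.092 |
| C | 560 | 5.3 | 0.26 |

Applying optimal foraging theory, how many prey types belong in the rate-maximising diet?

3

Profitabilities (E/h, kJ/min): G 688, D 122, C 106, A 37.5. Add prey in this order while the next type's profitability exceeds the intake rate on those already taken.
Rate on top 1: 47.13. D: 122 > 47.13 → include.
Rate on top 2: 81.2. C: 106 > 81.2 → include.
Rate on top 3: 91.26. A: 37.5 < 91.26 → exclude; stop.
Optimal diet: G, D, C — 3 of 4 types.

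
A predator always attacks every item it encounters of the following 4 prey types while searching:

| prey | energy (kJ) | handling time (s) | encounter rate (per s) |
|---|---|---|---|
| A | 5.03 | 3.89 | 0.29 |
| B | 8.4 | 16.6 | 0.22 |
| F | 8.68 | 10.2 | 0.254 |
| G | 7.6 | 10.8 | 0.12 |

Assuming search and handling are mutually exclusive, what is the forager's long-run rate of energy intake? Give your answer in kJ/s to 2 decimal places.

0.66 kJ/s

R = (0.29×5.03 + 0.22×8.4 + 0.254×8.68 + 0.12×7.6) / (1 + 0.29×3.89 + 0.22×16.6 + 0.254×10.2 + 0.12×10.8) = 6.423/9.667 = 0.6645 kJ/s.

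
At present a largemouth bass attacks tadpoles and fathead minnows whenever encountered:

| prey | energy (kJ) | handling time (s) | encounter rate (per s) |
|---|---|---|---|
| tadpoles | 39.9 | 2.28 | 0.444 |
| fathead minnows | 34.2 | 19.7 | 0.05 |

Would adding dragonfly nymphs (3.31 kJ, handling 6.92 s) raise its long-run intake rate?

No

Current rate: (0.444×39.9 + 0.05×34.2)/(1 + 0.444×2.28 + 0.05×19.7) = 6.481 kJ/s.
Profitability of dragonfly nymphs: 3.31/6.92 = 0.4783 kJ/s.
0.4783 < 6.481, so adding dragonfly nymphs would lower the average — exclude it.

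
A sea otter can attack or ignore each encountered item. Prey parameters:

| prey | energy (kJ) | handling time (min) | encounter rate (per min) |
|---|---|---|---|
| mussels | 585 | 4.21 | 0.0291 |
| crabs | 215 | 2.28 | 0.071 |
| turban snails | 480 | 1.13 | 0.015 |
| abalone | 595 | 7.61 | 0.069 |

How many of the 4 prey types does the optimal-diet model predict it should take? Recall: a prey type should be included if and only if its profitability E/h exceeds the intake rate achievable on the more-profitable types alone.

4

E/h in descending order: turban snails 425, mussels 139, crabs 94.3, abalone 78.2 kJ/min. The optimal diet is the largest prefix of this list for which every included type satisfies E_i/h_i > R on the types above it.
Rate on top 1: 7.08. mussels: 139 > 7.08 → include.
Rate on top 2: 21.26. crabs: 94.3 > 21.26 → include.
Rate on top 3: 30.34. abalone: 78.2 > 30.34 → include.
Optimal diet: turban snails, mussels, crabs, abalone — 4 of 4 types.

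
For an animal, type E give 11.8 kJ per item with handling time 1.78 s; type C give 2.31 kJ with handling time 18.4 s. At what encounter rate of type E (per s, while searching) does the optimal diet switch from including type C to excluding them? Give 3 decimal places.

0.011 per s

At the threshold, the rate on type E alone equals the profitability of type C: λ·11.8/(1 + λ·1.78) = 2.31/18.4 = 0.1255.
Rearranging, λ(11.8 − 0.1255×1.78) = 0.1255, so λ = 0.1255/11.58 = 0.01084 per s.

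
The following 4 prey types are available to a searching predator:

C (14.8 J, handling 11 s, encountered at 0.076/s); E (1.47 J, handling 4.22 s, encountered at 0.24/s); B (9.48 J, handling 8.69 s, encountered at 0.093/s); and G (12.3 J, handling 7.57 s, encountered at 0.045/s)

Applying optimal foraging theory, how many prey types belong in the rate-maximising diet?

Profitabilities (E/h, J/s): G 1.62, C 1.35, B 1.09, E 0.348. Add prey in this order while the next type's profitability exceeds the intake rate on those already taken.
Rate on top 1: 0.4129. C: 1.35 > 0.4129 → include.
Rate on top 2: 0.771. B: 1.09 > 0.771 → include.
Rate on top 3: 0.8577. E: 0.348 < 0.8577 → exclude; stop.
Optimal diet: G, C, B — 3 of 4 types.

3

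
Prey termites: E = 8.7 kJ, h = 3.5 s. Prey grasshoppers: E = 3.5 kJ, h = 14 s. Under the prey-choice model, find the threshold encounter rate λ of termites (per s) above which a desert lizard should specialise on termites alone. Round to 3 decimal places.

0.032 per s

At the threshold, the rate on termites alone equals the profitability of grasshoppers: λ·8.7/(1 + λ·3.5) = 3.5/14 = 0.25.
Rearranging, λ(8.7 − 0.25×3.5) = 0.25, so λ = 0.25/7.825 = 0.03195 per s.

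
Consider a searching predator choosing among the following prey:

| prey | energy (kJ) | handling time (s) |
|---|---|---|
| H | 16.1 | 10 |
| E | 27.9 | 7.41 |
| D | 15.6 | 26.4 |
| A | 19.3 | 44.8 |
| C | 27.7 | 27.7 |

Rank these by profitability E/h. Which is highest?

E

Profitability E/h (kJ/s): H = 16.1/10 = 1.61, E = 27.9/7.41 = 3.77, D = 15.6/26.4 = 0.591, A = 19.3/44.8 = 0.431, C = 27.7/27.7 = 1.
Ranked: E > H > C > D > A.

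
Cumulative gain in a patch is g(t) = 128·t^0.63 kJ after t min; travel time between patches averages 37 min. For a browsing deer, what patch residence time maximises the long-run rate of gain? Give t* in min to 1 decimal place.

Optimal t* satisfies g'(t*) = g(t*)/(T + t*).
g'(t) = 0.63·128·t^-0.37. Setting 0.63·128·t^-0.37 = 128·t^0.63/(37+t) gives 0.63(37+t) = t, so 0.37·t = 0.63×37.
t* = 0.63×37/0.37 = 63 min.

63.0 min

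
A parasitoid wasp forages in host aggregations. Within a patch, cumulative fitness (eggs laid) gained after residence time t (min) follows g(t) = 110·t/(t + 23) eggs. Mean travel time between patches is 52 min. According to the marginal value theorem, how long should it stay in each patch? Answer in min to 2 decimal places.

By the marginal value theorem, leave when the instantaneous gain rate g'(t) equals the habitat-wide average g(t)/(T + t).
g'(t) = 110·23/(t + 23)². Setting 110·23/(t+23)² = 110t/[(t+23)(52+t)] gives 23(52+t) = t(t+23), so t² = 23×52 = 1196.
t* = √1196 = 34.58 min.

34.58 min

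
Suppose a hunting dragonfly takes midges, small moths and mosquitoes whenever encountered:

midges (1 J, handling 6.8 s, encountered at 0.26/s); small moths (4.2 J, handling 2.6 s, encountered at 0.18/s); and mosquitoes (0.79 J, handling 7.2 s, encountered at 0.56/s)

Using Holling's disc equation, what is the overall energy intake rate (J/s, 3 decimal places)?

Energy encountered per unit search time: 0.26×1 + 0.18×4.2 + 0.56×0.79 = 1.458 J/s.
Handling time per unit search time: 0.26×6.8 + 0.18×2.6 + 0.56×7.2 = 6.268.
Rate = 1.458/(1 + 6.268) = 0.2007 J/s.

0.201 J/s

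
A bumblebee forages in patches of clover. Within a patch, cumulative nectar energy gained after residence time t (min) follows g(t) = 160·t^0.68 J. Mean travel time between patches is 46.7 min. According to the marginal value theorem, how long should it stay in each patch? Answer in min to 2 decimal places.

Maximise g(t)/(T+t): set derivative to zero → g'(t)(T+t) = g(t).
g'(t) = 0.68·160·t^-0.32. Setting 0.68·160·t^-0.32 = 160·t^0.68/(46.7+t) gives 0.68(46.7+t) = t, so 0.32·t = 0.68×46.7.
t* = 0.68×46.7/0.32 = 99.24 min.

99.24 min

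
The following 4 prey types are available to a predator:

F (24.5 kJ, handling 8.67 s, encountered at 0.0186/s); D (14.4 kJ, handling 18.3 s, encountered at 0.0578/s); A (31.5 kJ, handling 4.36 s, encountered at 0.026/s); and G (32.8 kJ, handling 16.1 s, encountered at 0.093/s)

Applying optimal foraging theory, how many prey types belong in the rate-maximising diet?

Rank by E/h (kJ/s): A 7.22, F 2.83, G 2.04, D 0.787. Include each in turn until the next type's E/h falls below the running intake rate.
Rate on top 1: 0.7356. F: 2.83 > 0.7356 → include.
Rate on top 2: 1. G: 2.04 > 1 → include.
Rate on top 3: 1.56. D: 0.787 < 1.56 → exclude; stop.
Optimal diet: A, F, G — 3 of 4 types.

3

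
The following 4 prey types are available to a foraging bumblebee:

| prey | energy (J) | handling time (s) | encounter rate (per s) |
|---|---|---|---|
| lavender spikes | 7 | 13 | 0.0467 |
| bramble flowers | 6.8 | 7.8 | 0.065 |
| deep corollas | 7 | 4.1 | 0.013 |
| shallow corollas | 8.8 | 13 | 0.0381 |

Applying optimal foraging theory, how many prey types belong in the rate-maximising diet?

Rank by E/h (J/s): deep corollas 1.71, bramble flowers 0.872, shallow corollas 0.677, lavender spikes 0.538. Include each in turn until the next type's E/h falls below the running intake rate.
Rate on top 1: 0.0864. bramble flowers: 0.872 > 0.0864 → include.
Rate on top 2: 0.3416. shallow corollas: 0.677 > 0.3416 → include.
Rate on top 3: 0.4224. lavender spikes: 0.538 > 0.4224 → include.
Optimal diet: deep corollas, bramble flowers, shallow corollas, lavender spikes — 4 of 4 types.

4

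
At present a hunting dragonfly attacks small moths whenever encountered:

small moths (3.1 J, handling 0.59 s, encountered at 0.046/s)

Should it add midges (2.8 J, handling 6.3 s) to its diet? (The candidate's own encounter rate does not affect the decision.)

Current rate: (0.046×3.1)/(1 + 0.046×0.59) = 0.1388 J/s.
midges: E/h = 2.8/6.3 = 0.4444 J/s.
0.4444 > 0.1388, so adding midges raises the average — include it.

Yes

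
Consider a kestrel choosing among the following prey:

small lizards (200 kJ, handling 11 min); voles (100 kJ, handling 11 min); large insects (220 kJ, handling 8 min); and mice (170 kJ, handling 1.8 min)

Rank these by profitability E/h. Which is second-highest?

Profitability E/h (kJ/min): small lizards = 200/11 = 18.2, voles = 100/11 = 9.09, large insects = 220/8 = 27.5, mice = 170/1.8 = 94.4.
Ranked: mice > large insects > small lizards > voles.

large insects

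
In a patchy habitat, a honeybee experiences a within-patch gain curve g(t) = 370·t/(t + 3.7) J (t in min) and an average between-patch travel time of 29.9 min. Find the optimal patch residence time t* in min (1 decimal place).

Maximise g(t)/(T+t): set derivative to zero → g'(t)(T+t) = g(t).
g'(t) = 370·3.7/(t + 3.7)². Setting 370·3.7/(t+3.7)² = 370t/[(t+3.7)(29.9+t)] gives 3.7(29.9+t) = t(t+3.7), so t² = 3.7×29.9 = 110.6.
t* = √110.6 = 10.52 min.

10.5 min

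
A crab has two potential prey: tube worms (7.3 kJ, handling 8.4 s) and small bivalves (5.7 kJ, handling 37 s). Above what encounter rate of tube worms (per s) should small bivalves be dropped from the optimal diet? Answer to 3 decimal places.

0.026 per s

At the threshold, the rate on tube worms alone equals the profitability of small bivalves: λ·7.3/(1 + λ·8.4) = 5.7/37 = 0.1541.
Rearranging, λ(7.3 − 0.1541×8.4) = 0.1541, so λ = 0.1541/6.006 = 0.02565 per s.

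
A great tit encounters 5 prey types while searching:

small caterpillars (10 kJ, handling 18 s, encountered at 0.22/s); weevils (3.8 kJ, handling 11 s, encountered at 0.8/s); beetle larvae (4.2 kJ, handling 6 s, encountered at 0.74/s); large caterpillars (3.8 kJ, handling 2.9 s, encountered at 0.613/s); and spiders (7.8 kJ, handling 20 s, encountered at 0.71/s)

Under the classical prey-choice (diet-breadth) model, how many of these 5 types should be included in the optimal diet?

Profitabilities (E/h, kJ/s): large caterpillars 1.31, beetle larvae 0.7, small caterpillars 0.556, spiders 0.39, weevils 0.345. Add prey in this order while the next type's profitability exceeds the intake rate on those already taken.
Rate on top 1: 0.8386. beetle larvae: 0.7 < 0.8386 → exclude; stop.
Optimal diet: large caterpillars — 1 of 5 types.

1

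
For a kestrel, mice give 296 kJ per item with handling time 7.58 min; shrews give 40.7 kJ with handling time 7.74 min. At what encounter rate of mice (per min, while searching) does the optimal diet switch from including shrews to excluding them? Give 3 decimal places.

0.021 per min

At the threshold, the rate on mice alone equals the profitability of shrews: λ·296/(1 + λ·7.58) = 40.7/7.74 = 5.258.
Rearranging, λ(296 − 5.258×7.58) = 5.258, so λ = 5.258/256.1 = 0.02053 per min.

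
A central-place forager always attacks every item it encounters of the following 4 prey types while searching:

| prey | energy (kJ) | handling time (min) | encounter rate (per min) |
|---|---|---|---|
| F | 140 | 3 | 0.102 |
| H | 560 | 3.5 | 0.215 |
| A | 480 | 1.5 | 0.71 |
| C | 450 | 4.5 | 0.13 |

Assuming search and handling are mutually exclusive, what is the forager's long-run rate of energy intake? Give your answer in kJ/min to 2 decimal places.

Energy encountered per unit search time: 0.102×140 + 0.215×560 + 0.71×480 + 0.13×450 = 534 kJ/min.
Handling time per unit search time: 0.102×3 + 0.215×3.5 + 0.71×1.5 + 0.13×4.5 = 2.708.
Rate = 534/(1 + 2.708) = 144 kJ/min.

143.99 kJ/min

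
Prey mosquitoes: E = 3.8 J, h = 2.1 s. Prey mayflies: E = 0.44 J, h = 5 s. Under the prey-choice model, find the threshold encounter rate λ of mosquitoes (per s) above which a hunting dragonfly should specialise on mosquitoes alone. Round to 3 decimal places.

Drop mayflies once their profitability E₂/h₂ falls below the rate achievable on mosquitoes alone: E₂/h₂ = λE₁/(1 + λh₁).
Solve for λ: λE₁h₂ = E₂(1 + λh₁) → λ(E₁h₂ − E₂h₁) = E₂ → λ = E₂/(E₁h₂ − E₂h₁).
λ = 0.44/(3.8×5 − 0.44×2.1) = 0.44/18.08 = 0.02434 per s.

0.024 per s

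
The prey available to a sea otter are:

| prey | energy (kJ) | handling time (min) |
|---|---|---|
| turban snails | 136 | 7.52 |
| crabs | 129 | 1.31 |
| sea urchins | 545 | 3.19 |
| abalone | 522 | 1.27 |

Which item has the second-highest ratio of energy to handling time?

sea urchins

Profitability E/h (kJ/min): turban snails = 136/7.52 = 18.1, crabs = 129/1.31 = 98.5, sea urchins = 545/3.19 = 171, abalone = 522/1.27 = 411.
Ranked: abalone > sea urchins > crabs > turban snails.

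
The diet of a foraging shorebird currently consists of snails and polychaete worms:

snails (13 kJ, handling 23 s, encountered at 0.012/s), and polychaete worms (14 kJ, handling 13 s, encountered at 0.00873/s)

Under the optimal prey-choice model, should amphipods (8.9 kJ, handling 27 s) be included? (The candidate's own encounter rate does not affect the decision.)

Yes

Intake rate on the current diet: R = (0.012×13 + 0.00873×14) / (1 + 0.012×23 + 0.00873×13) = 0.2782/1.389 = 0.2002 kJ/s.
Profitability of amphipods: 8.9/27 = 0.3296 kJ/s.
0.3296 > 0.2002, so adding amphipods raises the average — include it.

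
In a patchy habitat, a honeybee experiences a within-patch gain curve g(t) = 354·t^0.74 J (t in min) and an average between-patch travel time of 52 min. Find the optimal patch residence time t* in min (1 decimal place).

Optimal t* satisfies g'(t*) = g(t*)/(T + t*).
g'(t) = 0.74·354·t^-0.26. Setting 0.74·354·t^-0.26 = 354·t^0.74/(52+t) gives 0.74(52+t) = t, so 0.26·t = 0.74×52.
t* = 0.74×52/0.26 = 148 min.

148.0 min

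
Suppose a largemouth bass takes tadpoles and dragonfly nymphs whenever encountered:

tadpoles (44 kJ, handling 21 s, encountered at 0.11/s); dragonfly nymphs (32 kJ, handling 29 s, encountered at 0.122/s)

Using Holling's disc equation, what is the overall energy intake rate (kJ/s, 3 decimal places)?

Energy encountered per unit search time: 0.11×44 + 0.122×32 = 8.744 kJ/s.
Handling time per unit search time: 0.11×21 + 0.122×29 = 5.848.
Rate = 8.744/(1 + 5.848) = 1.277 kJ/s.

1.277 kJ/s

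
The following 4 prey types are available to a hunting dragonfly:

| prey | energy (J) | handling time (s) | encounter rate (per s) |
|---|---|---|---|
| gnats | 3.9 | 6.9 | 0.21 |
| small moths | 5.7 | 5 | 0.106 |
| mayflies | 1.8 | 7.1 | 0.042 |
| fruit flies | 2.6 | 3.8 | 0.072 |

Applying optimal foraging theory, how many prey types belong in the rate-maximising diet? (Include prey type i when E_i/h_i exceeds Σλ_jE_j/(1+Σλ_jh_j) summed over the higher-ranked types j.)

Rank by E/h (J/s): small moths 1.14, fruit flies 0.684, gnats 0.565, mayflies 0.254. Include each in turn until the next type's E/h falls below the running intake rate.
Rate on top 1: 0.3949. fruit flies: 0.684 > 0.3949 → include.
Rate on top 2: 0.4388. gnats: 0.565 > 0.4388 → include.
Rate on top 3: 0.4951. mayflies: 0.254 < 0.4951 → exclude; stop.
Optimal diet: small moths, fruit flies, gnats — 3 of 4 types.

3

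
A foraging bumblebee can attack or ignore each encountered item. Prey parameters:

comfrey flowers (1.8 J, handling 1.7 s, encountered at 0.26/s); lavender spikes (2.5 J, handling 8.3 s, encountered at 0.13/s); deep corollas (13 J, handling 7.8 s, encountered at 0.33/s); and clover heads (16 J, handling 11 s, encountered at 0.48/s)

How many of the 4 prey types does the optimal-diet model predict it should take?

Profitabilities (E/h, J/s): deep corollas 1.67, clover heads 1.45, comfrey flowers 1.06, lavender spikes 0.301. Add prey in this order while the next type's profitability exceeds the intake rate on those already taken.
Rate on top 1: 1.2. clover heads: 1.45 > 1.2 → include.
Rate on top 2: 1.352. comfrey flowers: 1.06 < 1.352 → exclude; stop.
Optimal diet: deep corollas, clover heads — 2 of 4 types.

2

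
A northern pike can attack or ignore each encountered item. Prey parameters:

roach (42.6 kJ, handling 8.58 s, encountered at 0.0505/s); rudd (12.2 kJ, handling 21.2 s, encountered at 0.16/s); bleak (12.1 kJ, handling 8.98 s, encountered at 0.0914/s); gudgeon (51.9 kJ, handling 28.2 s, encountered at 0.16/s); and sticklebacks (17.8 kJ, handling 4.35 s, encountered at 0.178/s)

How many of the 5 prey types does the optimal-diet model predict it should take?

2

E/h in descending order: roach 4.97, sticklebacks 4.09, gudgeon 1.84, bleak 1.35, rudd 0.575 kJ/s. The optimal diet is the largest prefix of this list for which every included type satisfies E_i/h_i > R on the types above it.
Rate on top 1: 1.501. sticklebacks: 4.09 > 1.501 → include.
Rate on top 2: 2.41. gudgeon: 1.84 < 2.41 → exclude; stop.
Optimal diet: roach, sticklebacks — 2 of 5 types.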